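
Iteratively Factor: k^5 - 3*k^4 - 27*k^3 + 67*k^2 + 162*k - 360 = (k + 3)*(k^4 - 6*k^3 - 9*k^2 + 94*k - 120) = (k + 3)*(k + 4)*(k^3 - 10*k^2 + 31*k - 30) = (k - 3)*(k + 3)*(k + 4)*(k^2 - 7*k + 10) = (k - 5)*(k - 3)*(k + 3)*(k + 4)*(k - 2)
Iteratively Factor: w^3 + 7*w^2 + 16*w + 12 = (w + 2)*(w^2 + 5*w + 6) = (w + 2)*(w + 3)*(w + 2)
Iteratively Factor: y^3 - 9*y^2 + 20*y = (y)*(y^2 - 9*y + 20) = y*(y - 5)*(y - 4)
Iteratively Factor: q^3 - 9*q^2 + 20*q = (q)*(q^2 - 9*q + 20) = q*(q - 5)*(q - 4)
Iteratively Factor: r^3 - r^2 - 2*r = (r - 2)*(r^2 + r) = (r - 2)*(r + 1)*(r)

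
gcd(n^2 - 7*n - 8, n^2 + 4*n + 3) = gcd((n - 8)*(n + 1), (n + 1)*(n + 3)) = n + 1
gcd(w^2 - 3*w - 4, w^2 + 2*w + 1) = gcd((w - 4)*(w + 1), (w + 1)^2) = w + 1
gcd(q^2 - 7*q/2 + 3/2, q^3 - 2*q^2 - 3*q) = q - 3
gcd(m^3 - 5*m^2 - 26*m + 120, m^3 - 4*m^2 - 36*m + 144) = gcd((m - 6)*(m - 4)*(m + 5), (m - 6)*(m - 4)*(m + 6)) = m^2 - 10*m + 24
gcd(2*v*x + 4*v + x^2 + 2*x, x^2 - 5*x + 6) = 1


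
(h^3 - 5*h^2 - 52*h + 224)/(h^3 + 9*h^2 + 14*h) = (h^2 - 12*h + 32)/(h*(h + 2))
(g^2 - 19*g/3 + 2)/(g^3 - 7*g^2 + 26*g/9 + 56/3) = 3*(3*g - 1)/(9*g^2 - 9*g - 28)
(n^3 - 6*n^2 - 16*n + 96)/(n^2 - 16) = n - 6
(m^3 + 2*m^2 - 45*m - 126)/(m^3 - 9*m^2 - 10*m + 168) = (m^2 + 9*m + 18)/(m^2 - 2*m - 24)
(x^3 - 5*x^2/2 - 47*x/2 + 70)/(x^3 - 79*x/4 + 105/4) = 2*(x - 4)/(2*x - 3)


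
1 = 1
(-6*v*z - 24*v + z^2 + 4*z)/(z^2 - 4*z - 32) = (-6*v + z)/(z - 8)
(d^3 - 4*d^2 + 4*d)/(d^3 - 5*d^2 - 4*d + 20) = d*(d - 2)/(d^2 - 3*d - 10)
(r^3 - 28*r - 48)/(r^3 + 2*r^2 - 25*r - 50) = (r^2 - 2*r - 24)/(r^2 - 25)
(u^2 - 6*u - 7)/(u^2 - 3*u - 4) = (u - 7)/(u - 4)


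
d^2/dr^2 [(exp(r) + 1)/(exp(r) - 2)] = 3*(exp(r) + 2)*exp(r)/(exp(3*r) - 6*exp(2*r) + 12*exp(r) - 8)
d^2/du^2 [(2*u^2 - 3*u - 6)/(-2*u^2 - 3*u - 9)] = 6*(8*u^3 + 60*u^2 - 18*u - 99)/(8*u^6 + 36*u^5 + 162*u^4 + 351*u^3 + 729*u^2 + 729*u + 729)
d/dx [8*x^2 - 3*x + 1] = 16*x - 3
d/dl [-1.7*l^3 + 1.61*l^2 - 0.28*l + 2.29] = -5.1*l^2 + 3.22*l - 0.28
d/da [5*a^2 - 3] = 10*a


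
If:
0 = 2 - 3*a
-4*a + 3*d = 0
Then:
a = 2/3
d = 8/9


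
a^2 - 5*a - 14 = (a - 7)*(a + 2)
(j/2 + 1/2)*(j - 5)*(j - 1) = j^3/2 - 5*j^2/2 - j/2 + 5/2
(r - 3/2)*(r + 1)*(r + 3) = r^3 + 5*r^2/2 - 3*r - 9/2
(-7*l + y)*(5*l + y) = -35*l^2 - 2*l*y + y^2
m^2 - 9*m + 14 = (m - 7)*(m - 2)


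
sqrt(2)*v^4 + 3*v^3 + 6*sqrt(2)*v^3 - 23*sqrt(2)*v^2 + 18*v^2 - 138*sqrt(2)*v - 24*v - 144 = (v + 6)*(v - 3*sqrt(2))*(v + 4*sqrt(2))*(sqrt(2)*v + 1)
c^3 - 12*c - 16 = (c - 4)*(c + 2)^2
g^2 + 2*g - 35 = (g - 5)*(g + 7)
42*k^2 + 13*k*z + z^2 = (6*k + z)*(7*k + z)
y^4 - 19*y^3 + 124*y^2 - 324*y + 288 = (y - 8)*(y - 6)*(y - 3)*(y - 2)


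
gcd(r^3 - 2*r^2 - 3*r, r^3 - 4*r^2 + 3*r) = r^2 - 3*r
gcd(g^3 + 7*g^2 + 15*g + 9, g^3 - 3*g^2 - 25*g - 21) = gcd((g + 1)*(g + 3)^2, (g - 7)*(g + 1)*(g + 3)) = g^2 + 4*g + 3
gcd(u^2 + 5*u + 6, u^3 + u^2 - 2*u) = u + 2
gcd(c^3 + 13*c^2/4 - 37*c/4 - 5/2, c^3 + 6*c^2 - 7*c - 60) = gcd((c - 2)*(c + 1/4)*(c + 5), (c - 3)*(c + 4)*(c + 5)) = c + 5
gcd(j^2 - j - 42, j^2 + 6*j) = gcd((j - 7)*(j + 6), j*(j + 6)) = j + 6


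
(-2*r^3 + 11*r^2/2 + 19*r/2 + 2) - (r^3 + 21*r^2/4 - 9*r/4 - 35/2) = -3*r^3 + r^2/4 + 47*r/4 + 39/2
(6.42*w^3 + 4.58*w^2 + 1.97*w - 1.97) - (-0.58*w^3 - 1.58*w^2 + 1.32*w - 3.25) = 7.0*w^3 + 6.16*w^2 + 0.65*w + 1.28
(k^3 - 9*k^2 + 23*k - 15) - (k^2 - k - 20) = k^3 - 10*k^2 + 24*k + 5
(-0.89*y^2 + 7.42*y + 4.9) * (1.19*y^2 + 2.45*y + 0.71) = -1.0591*y^4 + 6.6493*y^3 + 23.3781*y^2 + 17.2732*y + 3.479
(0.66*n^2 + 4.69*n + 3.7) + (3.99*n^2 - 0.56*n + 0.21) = 4.65*n^2 + 4.13*n + 3.91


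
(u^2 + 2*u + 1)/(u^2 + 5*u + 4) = (u + 1)/(u + 4)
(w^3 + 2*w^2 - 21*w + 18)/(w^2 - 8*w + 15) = (w^2 + 5*w - 6)/(w - 5)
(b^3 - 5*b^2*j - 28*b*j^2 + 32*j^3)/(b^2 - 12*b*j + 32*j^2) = (b^2 + 3*b*j - 4*j^2)/(b - 4*j)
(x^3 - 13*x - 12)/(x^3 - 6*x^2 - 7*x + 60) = (x + 1)/(x - 5)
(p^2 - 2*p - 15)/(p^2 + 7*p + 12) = (p - 5)/(p + 4)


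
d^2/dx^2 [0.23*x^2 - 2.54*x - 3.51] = 0.460000000000000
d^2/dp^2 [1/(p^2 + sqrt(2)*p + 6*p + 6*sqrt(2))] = 2*(-p^2 - 6*p - sqrt(2)*p + (2*p + sqrt(2) + 6)^2 - 6*sqrt(2))/(p^2 + sqrt(2)*p + 6*p + 6*sqrt(2))^3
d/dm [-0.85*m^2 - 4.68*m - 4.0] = -1.7*m - 4.68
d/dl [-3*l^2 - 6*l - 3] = -6*l - 6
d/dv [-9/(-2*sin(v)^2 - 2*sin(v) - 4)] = -9*(2*sin(v) + 1)*cos(v)/(2*(sin(v)^2 + sin(v) + 2)^2)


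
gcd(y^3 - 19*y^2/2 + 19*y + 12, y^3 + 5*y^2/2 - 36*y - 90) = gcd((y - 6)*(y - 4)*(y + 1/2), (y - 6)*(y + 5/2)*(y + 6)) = y - 6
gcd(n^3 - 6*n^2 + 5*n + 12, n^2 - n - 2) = n + 1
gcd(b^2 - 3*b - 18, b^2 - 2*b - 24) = b - 6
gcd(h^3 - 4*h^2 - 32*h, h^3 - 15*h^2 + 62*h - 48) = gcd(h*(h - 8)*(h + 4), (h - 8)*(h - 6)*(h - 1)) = h - 8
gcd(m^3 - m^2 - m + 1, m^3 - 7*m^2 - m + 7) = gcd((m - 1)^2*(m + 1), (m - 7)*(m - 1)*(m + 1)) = m^2 - 1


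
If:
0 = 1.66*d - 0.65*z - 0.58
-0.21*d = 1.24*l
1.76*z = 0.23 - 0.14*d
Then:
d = 0.39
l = -0.07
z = 0.10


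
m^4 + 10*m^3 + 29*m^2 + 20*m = m*(m + 1)*(m + 4)*(m + 5)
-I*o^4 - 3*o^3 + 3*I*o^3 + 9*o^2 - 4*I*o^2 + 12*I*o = o*(o - 3)*(o - 4*I)*(-I*o + 1)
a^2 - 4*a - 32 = (a - 8)*(a + 4)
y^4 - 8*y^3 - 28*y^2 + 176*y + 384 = (y - 8)*(y - 6)*(y + 2)*(y + 4)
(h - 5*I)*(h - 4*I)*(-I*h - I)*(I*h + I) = h^4 + 2*h^3 - 9*I*h^3 - 19*h^2 - 18*I*h^2 - 40*h - 9*I*h - 20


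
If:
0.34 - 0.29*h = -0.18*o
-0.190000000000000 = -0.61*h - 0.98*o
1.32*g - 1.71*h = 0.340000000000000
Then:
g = 1.47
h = 0.93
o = -0.39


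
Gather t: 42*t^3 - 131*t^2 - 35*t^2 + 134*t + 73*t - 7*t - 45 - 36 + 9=42*t^3 - 166*t^2 + 200*t - 72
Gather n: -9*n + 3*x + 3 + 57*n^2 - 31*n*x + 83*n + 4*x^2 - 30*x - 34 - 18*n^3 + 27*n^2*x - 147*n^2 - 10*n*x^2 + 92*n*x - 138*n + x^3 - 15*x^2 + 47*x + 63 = -18*n^3 + n^2*(27*x - 90) + n*(-10*x^2 + 61*x - 64) + x^3 - 11*x^2 + 20*x + 32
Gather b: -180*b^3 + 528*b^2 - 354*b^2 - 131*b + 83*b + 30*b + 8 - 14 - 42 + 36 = -180*b^3 + 174*b^2 - 18*b - 12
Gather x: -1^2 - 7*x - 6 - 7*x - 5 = -14*x - 12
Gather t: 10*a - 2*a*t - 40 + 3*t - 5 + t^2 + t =10*a + t^2 + t*(4 - 2*a) - 45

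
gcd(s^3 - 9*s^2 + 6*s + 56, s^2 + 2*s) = s + 2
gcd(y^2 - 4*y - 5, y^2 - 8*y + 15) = y - 5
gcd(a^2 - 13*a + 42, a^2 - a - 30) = a - 6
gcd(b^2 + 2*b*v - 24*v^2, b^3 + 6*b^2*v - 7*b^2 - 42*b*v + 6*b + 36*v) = b + 6*v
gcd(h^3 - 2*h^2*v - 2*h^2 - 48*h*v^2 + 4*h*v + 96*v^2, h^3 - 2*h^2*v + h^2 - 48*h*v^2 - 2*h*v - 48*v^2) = -h^2 + 2*h*v + 48*v^2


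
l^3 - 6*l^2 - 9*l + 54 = (l - 6)*(l - 3)*(l + 3)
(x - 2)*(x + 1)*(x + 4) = x^3 + 3*x^2 - 6*x - 8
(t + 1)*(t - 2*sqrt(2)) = t^2 - 2*sqrt(2)*t + t - 2*sqrt(2)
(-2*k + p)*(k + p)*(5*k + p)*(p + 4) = -10*k^3*p - 40*k^3 - 7*k^2*p^2 - 28*k^2*p + 4*k*p^3 + 16*k*p^2 + p^4 + 4*p^3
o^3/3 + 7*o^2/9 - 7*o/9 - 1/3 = (o/3 + 1)*(o - 1)*(o + 1/3)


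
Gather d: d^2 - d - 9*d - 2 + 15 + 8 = d^2 - 10*d + 21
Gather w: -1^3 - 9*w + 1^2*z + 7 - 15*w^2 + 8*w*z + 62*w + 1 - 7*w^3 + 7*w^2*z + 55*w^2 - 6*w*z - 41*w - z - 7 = -7*w^3 + w^2*(7*z + 40) + w*(2*z + 12)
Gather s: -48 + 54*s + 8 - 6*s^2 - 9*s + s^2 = -5*s^2 + 45*s - 40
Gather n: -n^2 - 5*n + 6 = -n^2 - 5*n + 6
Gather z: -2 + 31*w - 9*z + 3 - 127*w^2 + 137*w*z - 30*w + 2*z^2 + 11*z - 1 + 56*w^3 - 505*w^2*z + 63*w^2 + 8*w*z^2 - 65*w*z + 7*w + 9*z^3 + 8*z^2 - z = 56*w^3 - 64*w^2 + 8*w + 9*z^3 + z^2*(8*w + 10) + z*(-505*w^2 + 72*w + 1)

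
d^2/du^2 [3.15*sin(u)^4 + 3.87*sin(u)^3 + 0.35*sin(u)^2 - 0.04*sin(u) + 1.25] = -50.4*sin(u)^4 - 34.83*sin(u)^3 + 36.4*sin(u)^2 + 23.26*sin(u) + 0.7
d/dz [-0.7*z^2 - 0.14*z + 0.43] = -1.4*z - 0.14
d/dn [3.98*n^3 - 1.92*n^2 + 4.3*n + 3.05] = 11.94*n^2 - 3.84*n + 4.3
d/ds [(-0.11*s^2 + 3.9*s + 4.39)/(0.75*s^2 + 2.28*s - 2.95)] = (-3.1758*s^2 - 5.936*s - 21.5142)/(0.5625*s^4 + 3.42*s^3 + 0.773399999999999*s^2 - 13.452*s + 8.7025)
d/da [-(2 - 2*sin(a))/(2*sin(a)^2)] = (2 - sin(a))*cos(a)/sin(a)^3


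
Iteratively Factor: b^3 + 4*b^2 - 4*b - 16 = (b + 4)*(b^2 - 4) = (b + 2)*(b + 4)*(b - 2)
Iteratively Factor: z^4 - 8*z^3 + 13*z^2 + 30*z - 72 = (z - 3)*(z^3 - 5*z^2 - 2*z + 24) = (z - 4)*(z - 3)*(z^2 - z - 6) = (z - 4)*(z - 3)*(z + 2)*(z - 3)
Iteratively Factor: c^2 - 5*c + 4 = (c - 1)*(c - 4)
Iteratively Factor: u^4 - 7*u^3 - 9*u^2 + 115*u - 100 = (u - 5)*(u^3 - 2*u^2 - 19*u + 20) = (u - 5)*(u - 1)*(u^2 - u - 20) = (u - 5)^2*(u - 1)*(u + 4)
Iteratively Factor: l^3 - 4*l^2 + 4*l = (l - 2)*(l^2 - 2*l) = l*(l - 2)*(l - 2)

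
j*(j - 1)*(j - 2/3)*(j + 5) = j^4 + 10*j^3/3 - 23*j^2/3 + 10*j/3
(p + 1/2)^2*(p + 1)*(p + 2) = p^4 + 4*p^3 + 21*p^2/4 + 11*p/4 + 1/2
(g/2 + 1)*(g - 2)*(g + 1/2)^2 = g^4/2 + g^3/2 - 15*g^2/8 - 2*g - 1/2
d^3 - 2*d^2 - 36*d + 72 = (d - 6)*(d - 2)*(d + 6)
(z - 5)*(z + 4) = z^2 - z - 20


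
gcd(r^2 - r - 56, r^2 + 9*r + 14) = r + 7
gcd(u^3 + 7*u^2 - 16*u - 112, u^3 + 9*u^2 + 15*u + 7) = u + 7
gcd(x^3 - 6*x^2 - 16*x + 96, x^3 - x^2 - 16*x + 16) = x^2 - 16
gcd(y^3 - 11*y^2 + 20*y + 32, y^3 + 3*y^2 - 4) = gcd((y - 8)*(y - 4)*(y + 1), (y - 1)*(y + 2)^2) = 1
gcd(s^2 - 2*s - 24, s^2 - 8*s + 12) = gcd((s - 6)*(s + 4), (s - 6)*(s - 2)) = s - 6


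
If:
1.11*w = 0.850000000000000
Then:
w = 0.77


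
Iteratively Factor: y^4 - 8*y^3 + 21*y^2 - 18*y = (y)*(y^3 - 8*y^2 + 21*y - 18) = y*(y - 3)*(y^2 - 5*y + 6) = y*(y - 3)^2*(y - 2)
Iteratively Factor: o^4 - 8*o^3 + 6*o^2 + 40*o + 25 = (o - 5)*(o^3 - 3*o^2 - 9*o - 5) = (o - 5)*(o + 1)*(o^2 - 4*o - 5) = (o - 5)^2*(o + 1)*(o + 1)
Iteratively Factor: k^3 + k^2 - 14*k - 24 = (k - 4)*(k^2 + 5*k + 6) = (k - 4)*(k + 2)*(k + 3)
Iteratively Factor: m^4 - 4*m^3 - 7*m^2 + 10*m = (m - 5)*(m^3 + m^2 - 2*m) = m*(m - 5)*(m^2 + m - 2) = m*(m - 5)*(m + 2)*(m - 1)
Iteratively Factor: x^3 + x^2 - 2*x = (x)*(x^2 + x - 2) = x*(x - 1)*(x + 2)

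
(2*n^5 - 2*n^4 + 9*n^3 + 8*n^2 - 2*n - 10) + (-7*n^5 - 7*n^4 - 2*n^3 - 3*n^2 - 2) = -5*n^5 - 9*n^4 + 7*n^3 + 5*n^2 - 2*n - 12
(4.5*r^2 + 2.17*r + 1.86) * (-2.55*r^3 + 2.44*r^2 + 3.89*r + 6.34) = -11.475*r^5 + 5.4465*r^4 + 18.0568*r^3 + 41.5097*r^2 + 20.9932*r + 11.7924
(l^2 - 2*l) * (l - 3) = l^3 - 5*l^2 + 6*l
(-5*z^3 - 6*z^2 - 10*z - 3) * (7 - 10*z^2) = 50*z^5 + 60*z^4 + 65*z^3 - 12*z^2 - 70*z - 21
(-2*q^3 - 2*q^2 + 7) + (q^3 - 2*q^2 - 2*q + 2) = -q^3 - 4*q^2 - 2*q + 9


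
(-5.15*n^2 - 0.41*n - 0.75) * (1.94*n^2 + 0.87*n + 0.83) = -9.991*n^4 - 5.2759*n^3 - 6.0862*n^2 - 0.9928*n - 0.6225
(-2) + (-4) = -6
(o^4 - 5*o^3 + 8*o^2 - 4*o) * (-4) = -4*o^4 + 20*o^3 - 32*o^2 + 16*o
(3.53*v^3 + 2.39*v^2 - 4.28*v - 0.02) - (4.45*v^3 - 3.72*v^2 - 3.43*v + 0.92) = -0.92*v^3 + 6.11*v^2 - 0.85*v - 0.94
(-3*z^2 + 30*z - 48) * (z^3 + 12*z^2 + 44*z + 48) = -3*z^5 - 6*z^4 + 180*z^3 + 600*z^2 - 672*z - 2304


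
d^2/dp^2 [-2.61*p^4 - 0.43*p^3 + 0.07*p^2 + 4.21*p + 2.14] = -31.32*p^2 - 2.58*p + 0.14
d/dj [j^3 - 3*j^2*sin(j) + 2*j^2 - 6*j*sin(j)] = -3*j^2*cos(j) + 3*j^2 - 6*sqrt(2)*j*sin(j + pi/4) + 4*j - 6*sin(j)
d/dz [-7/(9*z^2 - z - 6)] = 7*(18*z - 1)/(-9*z^2 + z + 6)^2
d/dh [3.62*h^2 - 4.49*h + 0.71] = 7.24*h - 4.49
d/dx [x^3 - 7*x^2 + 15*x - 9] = 3*x^2 - 14*x + 15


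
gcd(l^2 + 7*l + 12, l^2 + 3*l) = l + 3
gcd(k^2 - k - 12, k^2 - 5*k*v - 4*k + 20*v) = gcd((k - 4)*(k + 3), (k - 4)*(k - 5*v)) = k - 4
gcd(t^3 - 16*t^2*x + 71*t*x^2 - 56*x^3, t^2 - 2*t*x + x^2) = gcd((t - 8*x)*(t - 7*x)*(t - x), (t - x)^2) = -t + x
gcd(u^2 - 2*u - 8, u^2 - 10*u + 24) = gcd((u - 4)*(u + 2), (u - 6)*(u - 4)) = u - 4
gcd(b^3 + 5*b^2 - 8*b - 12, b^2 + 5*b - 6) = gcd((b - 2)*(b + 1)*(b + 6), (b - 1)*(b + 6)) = b + 6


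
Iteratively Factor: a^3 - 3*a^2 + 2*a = (a - 2)*(a^2 - a) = a*(a - 2)*(a - 1)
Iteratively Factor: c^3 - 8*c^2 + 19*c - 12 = (c - 1)*(c^2 - 7*c + 12) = (c - 4)*(c - 1)*(c - 3)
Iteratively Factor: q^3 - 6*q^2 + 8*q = (q - 4)*(q^2 - 2*q) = q*(q - 4)*(q - 2)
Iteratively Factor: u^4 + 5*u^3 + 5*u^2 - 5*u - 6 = (u - 1)*(u^3 + 6*u^2 + 11*u + 6) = (u - 1)*(u + 1)*(u^2 + 5*u + 6) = (u - 1)*(u + 1)*(u + 3)*(u + 2)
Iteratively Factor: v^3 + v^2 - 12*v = (v + 4)*(v^2 - 3*v) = v*(v + 4)*(v - 3)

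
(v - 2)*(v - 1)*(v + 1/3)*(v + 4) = v^4 + 4*v^3/3 - 29*v^2/3 + 14*v/3 + 8/3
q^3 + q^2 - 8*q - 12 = (q - 3)*(q + 2)^2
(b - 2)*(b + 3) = b^2 + b - 6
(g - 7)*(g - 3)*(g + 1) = g^3 - 9*g^2 + 11*g + 21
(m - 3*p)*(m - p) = m^2 - 4*m*p + 3*p^2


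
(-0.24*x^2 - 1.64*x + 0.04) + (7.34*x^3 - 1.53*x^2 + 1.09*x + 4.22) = 7.34*x^3 - 1.77*x^2 - 0.55*x + 4.26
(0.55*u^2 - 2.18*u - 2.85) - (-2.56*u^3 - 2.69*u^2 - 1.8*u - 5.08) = 2.56*u^3 + 3.24*u^2 - 0.38*u + 2.23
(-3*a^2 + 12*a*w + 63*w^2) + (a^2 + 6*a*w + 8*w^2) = -2*a^2 + 18*a*w + 71*w^2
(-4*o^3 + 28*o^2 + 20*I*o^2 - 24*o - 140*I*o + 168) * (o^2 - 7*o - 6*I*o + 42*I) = -4*o^5 + 56*o^4 + 44*I*o^4 - 100*o^3 - 616*I*o^3 - 1344*o^2 + 2300*I*o^2 + 4704*o - 2016*I*o + 7056*I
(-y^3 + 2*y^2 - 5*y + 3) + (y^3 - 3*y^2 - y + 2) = -y^2 - 6*y + 5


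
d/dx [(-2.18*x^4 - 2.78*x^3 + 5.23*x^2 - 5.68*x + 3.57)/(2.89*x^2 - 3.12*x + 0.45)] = (-12.6004*x^5 + 12.3706*x^4 + 13.4232*x^3 - 3.65540000000001*x^2 - 15.9276*x + 8.5824)/(8.3521*x^4 - 18.0336*x^3 + 12.3354*x^2 - 2.808*x + 0.2025)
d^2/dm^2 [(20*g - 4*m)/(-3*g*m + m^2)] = 8*(m*(-8*g + 3*m)*(3*g - m) - (3*g - 2*m)^2*(5*g - m))/(m^3*(3*g - m)^3)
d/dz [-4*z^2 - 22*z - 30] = -8*z - 22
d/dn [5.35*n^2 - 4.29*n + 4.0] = 10.7*n - 4.29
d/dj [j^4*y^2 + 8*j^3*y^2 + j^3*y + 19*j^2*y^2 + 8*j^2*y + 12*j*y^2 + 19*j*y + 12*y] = y*(4*j^3*y + 24*j^2*y + 3*j^2 + 38*j*y + 16*j + 12*y + 19)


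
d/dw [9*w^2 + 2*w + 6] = 18*w + 2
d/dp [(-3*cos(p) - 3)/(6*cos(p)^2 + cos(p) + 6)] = 3*(6*sin(p)^2 - 12*cos(p) - 1)*sin(p)/(6*cos(p)^2 + cos(p) + 6)^2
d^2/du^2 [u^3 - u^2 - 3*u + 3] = 6*u - 2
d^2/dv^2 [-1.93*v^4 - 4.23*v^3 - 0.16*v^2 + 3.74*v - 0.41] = -23.16*v^2 - 25.38*v - 0.32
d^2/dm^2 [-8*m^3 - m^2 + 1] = -48*m - 2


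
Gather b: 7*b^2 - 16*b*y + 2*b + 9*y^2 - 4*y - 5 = 7*b^2 + b*(2 - 16*y) + 9*y^2 - 4*y - 5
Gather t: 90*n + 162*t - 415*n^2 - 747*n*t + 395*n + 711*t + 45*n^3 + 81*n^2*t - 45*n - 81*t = 45*n^3 - 415*n^2 + 440*n + t*(81*n^2 - 747*n + 792)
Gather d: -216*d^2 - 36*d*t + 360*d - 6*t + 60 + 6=-216*d^2 + d*(360 - 36*t) - 6*t + 66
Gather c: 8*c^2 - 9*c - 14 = 8*c^2 - 9*c - 14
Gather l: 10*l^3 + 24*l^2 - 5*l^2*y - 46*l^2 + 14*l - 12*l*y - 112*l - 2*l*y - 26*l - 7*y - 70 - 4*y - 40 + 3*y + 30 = 10*l^3 + l^2*(-5*y - 22) + l*(-14*y - 124) - 8*y - 80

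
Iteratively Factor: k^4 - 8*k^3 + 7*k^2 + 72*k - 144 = (k - 3)*(k^3 - 5*k^2 - 8*k + 48) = (k - 4)*(k - 3)*(k^2 - k - 12) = (k - 4)^2*(k - 3)*(k + 3)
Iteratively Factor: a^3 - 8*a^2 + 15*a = (a)*(a^2 - 8*a + 15) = a*(a - 3)*(a - 5)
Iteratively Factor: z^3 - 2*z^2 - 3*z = (z + 1)*(z^2 - 3*z) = (z - 3)*(z + 1)*(z)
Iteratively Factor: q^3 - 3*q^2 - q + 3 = (q + 1)*(q^2 - 4*q + 3) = (q - 3)*(q + 1)*(q - 1)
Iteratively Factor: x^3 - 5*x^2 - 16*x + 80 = (x + 4)*(x^2 - 9*x + 20) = (x - 4)*(x + 4)*(x - 5)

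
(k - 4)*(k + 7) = k^2 + 3*k - 28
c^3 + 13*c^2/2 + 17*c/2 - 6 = (c - 1/2)*(c + 3)*(c + 4)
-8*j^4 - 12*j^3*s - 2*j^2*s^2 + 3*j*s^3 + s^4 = (-2*j + s)*(j + s)*(2*j + s)^2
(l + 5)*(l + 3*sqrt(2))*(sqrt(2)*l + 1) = sqrt(2)*l^3 + 7*l^2 + 5*sqrt(2)*l^2 + 3*sqrt(2)*l + 35*l + 15*sqrt(2)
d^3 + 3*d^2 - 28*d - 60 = (d - 5)*(d + 2)*(d + 6)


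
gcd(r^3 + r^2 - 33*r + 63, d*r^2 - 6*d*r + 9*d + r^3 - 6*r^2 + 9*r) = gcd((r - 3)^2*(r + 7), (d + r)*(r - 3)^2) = r^2 - 6*r + 9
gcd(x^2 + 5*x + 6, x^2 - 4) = x + 2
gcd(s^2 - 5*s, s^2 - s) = s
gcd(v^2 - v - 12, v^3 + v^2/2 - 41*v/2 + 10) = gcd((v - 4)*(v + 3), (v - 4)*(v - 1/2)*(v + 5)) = v - 4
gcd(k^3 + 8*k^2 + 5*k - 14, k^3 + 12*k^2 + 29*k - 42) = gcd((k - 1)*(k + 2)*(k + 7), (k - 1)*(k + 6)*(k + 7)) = k^2 + 6*k - 7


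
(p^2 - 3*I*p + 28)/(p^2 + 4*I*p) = (p - 7*I)/p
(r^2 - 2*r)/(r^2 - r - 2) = r/(r + 1)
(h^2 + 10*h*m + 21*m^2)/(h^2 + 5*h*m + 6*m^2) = (h + 7*m)/(h + 2*m)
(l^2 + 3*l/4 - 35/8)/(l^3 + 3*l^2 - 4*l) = (8*l^2 + 6*l - 35)/(8*l*(l^2 + 3*l - 4))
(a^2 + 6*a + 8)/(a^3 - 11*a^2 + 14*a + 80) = (a + 4)/(a^2 - 13*a + 40)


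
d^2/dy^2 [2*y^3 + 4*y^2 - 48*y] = 12*y + 8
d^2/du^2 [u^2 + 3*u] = 2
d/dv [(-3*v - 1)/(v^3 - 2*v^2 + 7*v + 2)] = (6*v^3 - 3*v^2 - 4*v + 1)/(v^6 - 4*v^5 + 18*v^4 - 24*v^3 + 41*v^2 + 28*v + 4)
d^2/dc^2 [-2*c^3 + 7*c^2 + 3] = 14 - 12*c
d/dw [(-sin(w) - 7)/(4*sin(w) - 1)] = 29*cos(w)/(4*sin(w) - 1)^2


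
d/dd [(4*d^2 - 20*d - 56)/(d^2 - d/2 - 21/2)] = 8*(9*d^2 + 14*d + 91)/(4*d^4 - 4*d^3 - 83*d^2 + 42*d + 441)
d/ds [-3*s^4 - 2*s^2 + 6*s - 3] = -12*s^3 - 4*s + 6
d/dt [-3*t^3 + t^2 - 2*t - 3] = -9*t^2 + 2*t - 2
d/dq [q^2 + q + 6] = 2*q + 1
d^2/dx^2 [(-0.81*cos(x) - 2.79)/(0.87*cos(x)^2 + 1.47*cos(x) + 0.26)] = (2.33308400411393*(1 - cos(x)^2)^2 + 0.193006315395797*cos(x)^5 + 2.63775297707588*cos(x)^3 + 1.6831677277325*cos(x)^2 - 6.71206725089036*cos(x) - 5.53673214391963)/(0.591836734693878*cos(x)^2 + 1.0*cos(x) + 0.17687074829932)^3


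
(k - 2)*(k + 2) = k^2 - 4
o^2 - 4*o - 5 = (o - 5)*(o + 1)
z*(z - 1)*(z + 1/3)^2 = z^4 - z^3/3 - 5*z^2/9 - z/9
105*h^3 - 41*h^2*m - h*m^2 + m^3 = (-5*h + m)*(-3*h + m)*(7*h + m)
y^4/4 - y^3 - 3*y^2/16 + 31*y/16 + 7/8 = (y/4 + 1/4)*(y - 7/2)*(y - 2)*(y + 1/2)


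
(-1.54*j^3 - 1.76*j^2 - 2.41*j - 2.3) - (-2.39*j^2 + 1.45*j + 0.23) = -1.54*j^3 + 0.63*j^2 - 3.86*j - 2.53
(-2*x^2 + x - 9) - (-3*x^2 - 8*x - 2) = x^2 + 9*x - 7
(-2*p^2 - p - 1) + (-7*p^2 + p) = -9*p^2 - 1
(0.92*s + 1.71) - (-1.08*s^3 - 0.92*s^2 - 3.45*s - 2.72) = 1.08*s^3 + 0.92*s^2 + 4.37*s + 4.43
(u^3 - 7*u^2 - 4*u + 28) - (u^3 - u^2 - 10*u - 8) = -6*u^2 + 6*u + 36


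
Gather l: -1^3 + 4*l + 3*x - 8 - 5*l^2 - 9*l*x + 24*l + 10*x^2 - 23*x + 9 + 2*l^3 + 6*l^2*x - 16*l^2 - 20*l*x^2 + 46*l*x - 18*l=2*l^3 + l^2*(6*x - 21) + l*(-20*x^2 + 37*x + 10) + 10*x^2 - 20*x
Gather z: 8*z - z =7*z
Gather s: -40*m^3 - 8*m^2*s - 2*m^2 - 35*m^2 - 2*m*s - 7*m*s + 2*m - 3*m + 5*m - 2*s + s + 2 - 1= -40*m^3 - 37*m^2 + 4*m + s*(-8*m^2 - 9*m - 1) + 1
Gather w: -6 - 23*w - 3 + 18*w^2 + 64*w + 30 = 18*w^2 + 41*w + 21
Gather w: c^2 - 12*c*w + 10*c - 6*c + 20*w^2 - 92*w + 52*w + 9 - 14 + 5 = c^2 + 4*c + 20*w^2 + w*(-12*c - 40)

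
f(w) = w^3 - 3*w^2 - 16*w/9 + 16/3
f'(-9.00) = 295.22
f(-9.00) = -950.67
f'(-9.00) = 295.22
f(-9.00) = -950.67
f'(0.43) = -3.80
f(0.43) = 4.09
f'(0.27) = -3.18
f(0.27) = 4.65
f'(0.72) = -4.54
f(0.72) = 2.87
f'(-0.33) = 0.53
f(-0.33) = 5.56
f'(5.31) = 50.95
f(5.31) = 61.03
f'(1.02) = -4.78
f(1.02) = 1.46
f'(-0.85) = 5.49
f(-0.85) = 4.06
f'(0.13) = -2.51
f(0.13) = 5.05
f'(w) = 3*w^2 - 6*w - 16/9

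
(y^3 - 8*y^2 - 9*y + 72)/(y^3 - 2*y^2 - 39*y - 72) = (y - 3)/(y + 3)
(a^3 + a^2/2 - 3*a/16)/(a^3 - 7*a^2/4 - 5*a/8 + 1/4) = a*(4*a + 3)/(2*(2*a^2 - 3*a - 2))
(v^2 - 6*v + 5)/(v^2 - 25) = (v - 1)/(v + 5)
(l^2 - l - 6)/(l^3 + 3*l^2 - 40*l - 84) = (l - 3)/(l^2 + l - 42)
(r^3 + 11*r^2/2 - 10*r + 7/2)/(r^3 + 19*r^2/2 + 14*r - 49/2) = (2*r - 1)/(2*r + 7)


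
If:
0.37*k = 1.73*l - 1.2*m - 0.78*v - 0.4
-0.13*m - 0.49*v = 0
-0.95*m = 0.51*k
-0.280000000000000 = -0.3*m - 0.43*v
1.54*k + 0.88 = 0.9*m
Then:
No Solution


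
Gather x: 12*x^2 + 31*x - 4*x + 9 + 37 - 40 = 12*x^2 + 27*x + 6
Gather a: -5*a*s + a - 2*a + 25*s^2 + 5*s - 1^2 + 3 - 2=a*(-5*s - 1) + 25*s^2 + 5*s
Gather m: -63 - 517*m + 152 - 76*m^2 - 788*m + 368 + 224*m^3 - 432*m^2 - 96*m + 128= 224*m^3 - 508*m^2 - 1401*m + 585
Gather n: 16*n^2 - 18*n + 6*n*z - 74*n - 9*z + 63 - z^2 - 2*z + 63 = 16*n^2 + n*(6*z - 92) - z^2 - 11*z + 126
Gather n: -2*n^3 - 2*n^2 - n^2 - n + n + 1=-2*n^3 - 3*n^2 + 1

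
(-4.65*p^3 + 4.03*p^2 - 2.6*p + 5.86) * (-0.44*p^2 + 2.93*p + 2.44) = 2.046*p^5 - 15.3977*p^4 + 1.6059*p^3 - 0.363200000000001*p^2 + 10.8258*p + 14.2984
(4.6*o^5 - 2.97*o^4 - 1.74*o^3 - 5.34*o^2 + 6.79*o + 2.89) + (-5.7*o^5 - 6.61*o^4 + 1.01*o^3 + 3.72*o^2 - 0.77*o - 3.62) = -1.1*o^5 - 9.58*o^4 - 0.73*o^3 - 1.62*o^2 + 6.02*o - 0.73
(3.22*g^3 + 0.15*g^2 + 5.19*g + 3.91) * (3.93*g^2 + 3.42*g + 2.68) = 12.6546*g^5 + 11.6019*g^4 + 29.5393*g^3 + 33.5181*g^2 + 27.2814*g + 10.4788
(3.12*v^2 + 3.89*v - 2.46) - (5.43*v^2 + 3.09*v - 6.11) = -2.31*v^2 + 0.8*v + 3.65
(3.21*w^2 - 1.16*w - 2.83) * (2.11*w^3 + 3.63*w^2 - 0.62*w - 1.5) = 6.7731*w^5 + 9.2047*w^4 - 12.1723*w^3 - 14.3687*w^2 + 3.4946*w + 4.245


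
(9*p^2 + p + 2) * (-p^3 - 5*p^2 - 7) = -9*p^5 - 46*p^4 - 7*p^3 - 73*p^2 - 7*p - 14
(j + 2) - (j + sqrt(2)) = 2 - sqrt(2)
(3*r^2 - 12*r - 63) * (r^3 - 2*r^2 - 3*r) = 3*r^5 - 18*r^4 - 48*r^3 + 162*r^2 + 189*r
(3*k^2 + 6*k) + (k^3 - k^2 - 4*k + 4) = k^3 + 2*k^2 + 2*k + 4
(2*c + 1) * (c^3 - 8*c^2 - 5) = 2*c^4 - 15*c^3 - 8*c^2 - 10*c - 5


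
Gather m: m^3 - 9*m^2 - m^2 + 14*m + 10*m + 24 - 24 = m^3 - 10*m^2 + 24*m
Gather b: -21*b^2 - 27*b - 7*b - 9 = -21*b^2 - 34*b - 9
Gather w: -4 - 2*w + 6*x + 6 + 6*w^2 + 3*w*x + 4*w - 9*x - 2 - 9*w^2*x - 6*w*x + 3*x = w^2*(6 - 9*x) + w*(2 - 3*x)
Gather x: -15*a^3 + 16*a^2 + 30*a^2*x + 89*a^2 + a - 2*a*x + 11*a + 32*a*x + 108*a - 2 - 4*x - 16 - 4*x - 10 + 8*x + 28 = -15*a^3 + 105*a^2 + 120*a + x*(30*a^2 + 30*a)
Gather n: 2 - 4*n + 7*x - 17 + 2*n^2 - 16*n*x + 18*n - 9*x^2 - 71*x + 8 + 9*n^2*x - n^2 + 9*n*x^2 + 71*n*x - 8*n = n^2*(9*x + 1) + n*(9*x^2 + 55*x + 6) - 9*x^2 - 64*x - 7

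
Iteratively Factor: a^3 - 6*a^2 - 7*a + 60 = (a - 4)*(a^2 - 2*a - 15) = (a - 5)*(a - 4)*(a + 3)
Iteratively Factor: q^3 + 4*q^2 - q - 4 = (q - 1)*(q^2 + 5*q + 4) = (q - 1)*(q + 4)*(q + 1)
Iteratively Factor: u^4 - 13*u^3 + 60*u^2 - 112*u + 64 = (u - 1)*(u^3 - 12*u^2 + 48*u - 64) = (u - 4)*(u - 1)*(u^2 - 8*u + 16) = (u - 4)^2*(u - 1)*(u - 4)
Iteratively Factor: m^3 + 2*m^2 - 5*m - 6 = (m + 1)*(m^2 + m - 6) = (m - 2)*(m + 1)*(m + 3)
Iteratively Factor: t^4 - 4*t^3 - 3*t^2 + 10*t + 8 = (t - 2)*(t^3 - 2*t^2 - 7*t - 4) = (t - 4)*(t - 2)*(t^2 + 2*t + 1) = (t - 4)*(t - 2)*(t + 1)*(t + 1)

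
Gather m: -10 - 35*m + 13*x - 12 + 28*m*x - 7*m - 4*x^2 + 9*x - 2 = m*(28*x - 42) - 4*x^2 + 22*x - 24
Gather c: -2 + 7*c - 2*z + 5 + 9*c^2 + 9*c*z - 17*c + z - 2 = 9*c^2 + c*(9*z - 10) - z + 1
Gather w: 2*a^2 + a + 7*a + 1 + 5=2*a^2 + 8*a + 6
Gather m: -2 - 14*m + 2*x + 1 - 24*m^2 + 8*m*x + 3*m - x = -24*m^2 + m*(8*x - 11) + x - 1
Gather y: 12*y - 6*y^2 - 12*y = -6*y^2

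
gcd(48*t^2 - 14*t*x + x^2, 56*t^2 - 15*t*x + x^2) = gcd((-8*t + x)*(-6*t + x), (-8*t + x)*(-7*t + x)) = -8*t + x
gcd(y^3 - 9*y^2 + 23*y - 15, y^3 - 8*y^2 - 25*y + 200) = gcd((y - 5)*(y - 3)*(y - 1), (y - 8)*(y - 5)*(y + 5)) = y - 5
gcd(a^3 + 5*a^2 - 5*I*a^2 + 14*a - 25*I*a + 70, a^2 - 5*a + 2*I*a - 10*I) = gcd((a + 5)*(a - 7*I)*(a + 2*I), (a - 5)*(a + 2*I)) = a + 2*I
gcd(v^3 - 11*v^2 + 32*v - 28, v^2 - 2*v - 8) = 1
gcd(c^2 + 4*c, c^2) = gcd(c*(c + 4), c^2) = c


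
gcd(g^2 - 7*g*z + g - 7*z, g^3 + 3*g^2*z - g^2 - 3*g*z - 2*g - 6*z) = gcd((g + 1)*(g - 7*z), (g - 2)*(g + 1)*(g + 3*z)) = g + 1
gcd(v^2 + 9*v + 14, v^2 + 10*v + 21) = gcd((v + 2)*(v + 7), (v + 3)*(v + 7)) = v + 7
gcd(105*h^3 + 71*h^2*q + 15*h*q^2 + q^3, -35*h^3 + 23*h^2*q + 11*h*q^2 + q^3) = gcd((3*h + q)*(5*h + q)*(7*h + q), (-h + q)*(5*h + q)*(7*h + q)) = 35*h^2 + 12*h*q + q^2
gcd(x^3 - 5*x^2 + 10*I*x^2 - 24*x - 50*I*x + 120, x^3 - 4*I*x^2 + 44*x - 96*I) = x + 6*I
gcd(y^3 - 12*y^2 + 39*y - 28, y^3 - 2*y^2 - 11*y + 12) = y^2 - 5*y + 4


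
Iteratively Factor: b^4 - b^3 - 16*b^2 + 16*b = (b)*(b^3 - b^2 - 16*b + 16) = b*(b - 4)*(b^2 + 3*b - 4) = b*(b - 4)*(b - 1)*(b + 4)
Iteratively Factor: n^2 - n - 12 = (n + 3)*(n - 4)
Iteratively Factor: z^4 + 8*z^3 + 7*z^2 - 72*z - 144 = (z + 4)*(z^3 + 4*z^2 - 9*z - 36) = (z + 4)^2*(z^2 - 9) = (z + 3)*(z + 4)^2*(z - 3)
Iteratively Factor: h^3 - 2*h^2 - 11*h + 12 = (h + 3)*(h^2 - 5*h + 4) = (h - 4)*(h + 3)*(h - 1)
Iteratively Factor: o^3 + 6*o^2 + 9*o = (o)*(o^2 + 6*o + 9) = o*(o + 3)*(o + 3)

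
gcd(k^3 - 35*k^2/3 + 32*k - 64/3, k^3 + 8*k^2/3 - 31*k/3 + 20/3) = k - 1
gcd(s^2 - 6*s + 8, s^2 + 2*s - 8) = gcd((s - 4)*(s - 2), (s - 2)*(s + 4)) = s - 2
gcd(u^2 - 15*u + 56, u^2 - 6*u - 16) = u - 8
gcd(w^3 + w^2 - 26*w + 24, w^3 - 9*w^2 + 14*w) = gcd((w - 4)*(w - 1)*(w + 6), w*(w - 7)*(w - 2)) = 1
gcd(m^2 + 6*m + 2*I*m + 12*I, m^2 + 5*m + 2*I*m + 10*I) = m + 2*I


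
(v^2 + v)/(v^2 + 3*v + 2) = v/(v + 2)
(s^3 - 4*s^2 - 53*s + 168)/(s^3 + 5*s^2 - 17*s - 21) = (s - 8)/(s + 1)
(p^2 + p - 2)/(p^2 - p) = (p + 2)/p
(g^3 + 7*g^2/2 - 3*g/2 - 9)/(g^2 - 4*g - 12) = (2*g^2 + 3*g - 9)/(2*(g - 6))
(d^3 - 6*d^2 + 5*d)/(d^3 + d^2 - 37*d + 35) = d/(d + 7)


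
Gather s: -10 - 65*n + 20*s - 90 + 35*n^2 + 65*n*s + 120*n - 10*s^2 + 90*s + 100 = 35*n^2 + 55*n - 10*s^2 + s*(65*n + 110)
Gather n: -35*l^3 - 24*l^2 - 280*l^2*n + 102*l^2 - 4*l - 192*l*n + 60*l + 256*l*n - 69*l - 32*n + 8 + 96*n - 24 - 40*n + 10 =-35*l^3 + 78*l^2 - 13*l + n*(-280*l^2 + 64*l + 24) - 6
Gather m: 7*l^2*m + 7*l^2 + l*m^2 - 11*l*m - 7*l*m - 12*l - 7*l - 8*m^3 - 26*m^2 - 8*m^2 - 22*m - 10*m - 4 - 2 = 7*l^2 - 19*l - 8*m^3 + m^2*(l - 34) + m*(7*l^2 - 18*l - 32) - 6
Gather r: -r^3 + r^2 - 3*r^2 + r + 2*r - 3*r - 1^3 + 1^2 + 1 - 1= -r^3 - 2*r^2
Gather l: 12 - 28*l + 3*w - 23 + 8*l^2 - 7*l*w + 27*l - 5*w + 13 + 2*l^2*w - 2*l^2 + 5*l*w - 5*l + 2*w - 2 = l^2*(2*w + 6) + l*(-2*w - 6)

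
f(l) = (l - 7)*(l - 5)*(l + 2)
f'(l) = (l - 7)*(l - 5) + (l - 7)*(l + 2) + (l - 5)*(l + 2) = 3*l^2 - 20*l + 11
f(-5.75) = -513.98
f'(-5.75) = 225.19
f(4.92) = 1.15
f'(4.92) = -14.78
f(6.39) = -7.11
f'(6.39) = 5.70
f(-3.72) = -160.78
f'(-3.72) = 126.92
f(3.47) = 29.54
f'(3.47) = -22.28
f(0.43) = 72.96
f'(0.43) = 2.95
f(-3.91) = -185.67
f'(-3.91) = 135.06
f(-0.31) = 65.60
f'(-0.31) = 17.49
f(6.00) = -8.00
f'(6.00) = -1.00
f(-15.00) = -5720.00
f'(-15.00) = 986.00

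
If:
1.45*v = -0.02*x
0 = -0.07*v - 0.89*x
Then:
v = 0.00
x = 0.00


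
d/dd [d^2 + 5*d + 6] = 2*d + 5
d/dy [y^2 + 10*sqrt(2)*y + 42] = 2*y + 10*sqrt(2)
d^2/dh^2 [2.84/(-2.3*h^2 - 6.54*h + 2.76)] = (30.0472*h^2 + 85.43856*h - 2.84*(4.6*h + 6.54)*(9.2*h + 13.08) - 36.05664)/(2.3*h^2 + 6.54*h - 2.76)^3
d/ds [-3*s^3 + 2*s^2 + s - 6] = -9*s^2 + 4*s + 1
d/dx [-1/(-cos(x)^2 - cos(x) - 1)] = (2*cos(x) + 1)*sin(x)/(cos(x)^2 + cos(x) + 1)^2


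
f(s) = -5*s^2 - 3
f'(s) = -10*s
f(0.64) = -5.05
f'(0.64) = -6.40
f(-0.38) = -3.72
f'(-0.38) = 3.80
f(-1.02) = -8.20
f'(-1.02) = 10.20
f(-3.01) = -48.30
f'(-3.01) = 30.10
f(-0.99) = -7.90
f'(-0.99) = 9.90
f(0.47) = -4.10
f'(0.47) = -4.70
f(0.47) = -4.10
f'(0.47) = -4.70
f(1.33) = -11.84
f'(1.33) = -13.30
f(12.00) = -723.00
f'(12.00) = -120.00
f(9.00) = -408.00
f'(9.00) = -90.00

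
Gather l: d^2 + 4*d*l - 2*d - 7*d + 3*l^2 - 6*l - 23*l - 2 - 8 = d^2 - 9*d + 3*l^2 + l*(4*d - 29) - 10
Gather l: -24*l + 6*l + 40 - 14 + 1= 27 - 18*l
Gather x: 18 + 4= 22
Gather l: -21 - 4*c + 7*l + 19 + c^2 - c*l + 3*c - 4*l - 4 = c^2 - c + l*(3 - c) - 6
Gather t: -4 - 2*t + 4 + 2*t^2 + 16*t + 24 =2*t^2 + 14*t + 24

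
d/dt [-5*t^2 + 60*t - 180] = 60 - 10*t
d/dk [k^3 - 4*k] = 3*k^2 - 4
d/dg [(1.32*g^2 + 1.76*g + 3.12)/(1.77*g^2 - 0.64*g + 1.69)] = (-3.96*g^2 - 6.5832*g + 4.9712)/(3.1329*g^4 - 2.2656*g^3 + 6.3922*g^2 - 2.1632*g + 2.8561)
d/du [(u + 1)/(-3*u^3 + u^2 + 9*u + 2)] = (-3*u^3 + u^2 + 9*u - (u + 1)*(-9*u^2 + 2*u + 9) + 2)/(-3*u^3 + u^2 + 9*u + 2)^2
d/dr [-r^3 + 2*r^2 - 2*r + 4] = -3*r^2 + 4*r - 2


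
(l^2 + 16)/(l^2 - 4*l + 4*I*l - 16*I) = (l - 4*I)/(l - 4)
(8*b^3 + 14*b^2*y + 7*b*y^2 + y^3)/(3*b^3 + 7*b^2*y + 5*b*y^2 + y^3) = (8*b^2 + 6*b*y + y^2)/(3*b^2 + 4*b*y + y^2)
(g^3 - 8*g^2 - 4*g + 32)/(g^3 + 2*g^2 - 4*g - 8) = (g - 8)/(g + 2)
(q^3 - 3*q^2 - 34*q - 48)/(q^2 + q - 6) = (q^2 - 6*q - 16)/(q - 2)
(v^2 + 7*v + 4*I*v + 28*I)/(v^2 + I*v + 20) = (v^2 + v*(7 + 4*I) + 28*I)/(v^2 + I*v + 20)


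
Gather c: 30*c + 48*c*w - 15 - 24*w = c*(48*w + 30) - 24*w - 15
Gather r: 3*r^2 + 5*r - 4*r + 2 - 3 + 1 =3*r^2 + r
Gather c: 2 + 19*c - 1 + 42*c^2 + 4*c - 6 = 42*c^2 + 23*c - 5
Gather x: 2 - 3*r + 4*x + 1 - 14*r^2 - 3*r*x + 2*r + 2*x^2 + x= -14*r^2 - r + 2*x^2 + x*(5 - 3*r) + 3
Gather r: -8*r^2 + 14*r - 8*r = -8*r^2 + 6*r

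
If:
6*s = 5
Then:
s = 5/6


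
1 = 1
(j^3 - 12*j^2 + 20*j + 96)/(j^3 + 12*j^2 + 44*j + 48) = (j^2 - 14*j + 48)/(j^2 + 10*j + 24)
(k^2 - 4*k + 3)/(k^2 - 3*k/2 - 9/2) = 2*(k - 1)/(2*k + 3)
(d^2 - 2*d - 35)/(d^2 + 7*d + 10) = (d - 7)/(d + 2)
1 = 1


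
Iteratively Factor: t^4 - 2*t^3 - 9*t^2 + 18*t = (t - 3)*(t^3 + t^2 - 6*t) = (t - 3)*(t + 3)*(t^2 - 2*t) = t*(t - 3)*(t + 3)*(t - 2)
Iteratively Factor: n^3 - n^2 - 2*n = (n)*(n^2 - n - 2) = n*(n + 1)*(n - 2)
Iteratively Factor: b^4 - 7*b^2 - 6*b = (b)*(b^3 - 7*b - 6) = b*(b + 1)*(b^2 - b - 6) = b*(b + 1)*(b + 2)*(b - 3)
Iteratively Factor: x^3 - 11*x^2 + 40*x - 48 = (x - 4)*(x^2 - 7*x + 12) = (x - 4)*(x - 3)*(x - 4)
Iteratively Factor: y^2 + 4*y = (y)*(y + 4)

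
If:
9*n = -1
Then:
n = -1/9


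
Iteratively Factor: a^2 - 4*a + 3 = (a - 3)*(a - 1)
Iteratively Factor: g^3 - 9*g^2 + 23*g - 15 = (g - 1)*(g^2 - 8*g + 15) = (g - 3)*(g - 1)*(g - 5)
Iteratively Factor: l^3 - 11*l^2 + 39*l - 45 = (l - 3)*(l^2 - 8*l + 15) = (l - 3)^2*(l - 5)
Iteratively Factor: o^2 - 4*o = (o - 4)*(o)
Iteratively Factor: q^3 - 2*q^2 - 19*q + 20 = (q - 1)*(q^2 - q - 20) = (q - 5)*(q - 1)*(q + 4)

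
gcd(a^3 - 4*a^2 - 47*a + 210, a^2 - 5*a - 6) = a - 6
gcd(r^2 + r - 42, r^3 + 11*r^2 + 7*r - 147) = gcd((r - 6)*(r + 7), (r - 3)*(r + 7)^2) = r + 7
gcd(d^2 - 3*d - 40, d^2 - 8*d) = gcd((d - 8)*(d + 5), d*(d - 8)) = d - 8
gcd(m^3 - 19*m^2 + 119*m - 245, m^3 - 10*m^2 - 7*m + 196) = m^2 - 14*m + 49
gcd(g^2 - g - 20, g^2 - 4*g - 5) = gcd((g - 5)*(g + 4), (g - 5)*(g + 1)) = g - 5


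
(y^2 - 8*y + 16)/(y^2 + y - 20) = (y - 4)/(y + 5)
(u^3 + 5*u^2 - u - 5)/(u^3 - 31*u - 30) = (u - 1)/(u - 6)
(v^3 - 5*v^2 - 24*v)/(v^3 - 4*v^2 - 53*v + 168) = v*(v + 3)/(v^2 + 4*v - 21)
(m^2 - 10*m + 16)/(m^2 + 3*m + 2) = (m^2 - 10*m + 16)/(m^2 + 3*m + 2)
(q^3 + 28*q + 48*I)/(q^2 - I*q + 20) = (q^2 - 4*I*q + 12)/(q - 5*I)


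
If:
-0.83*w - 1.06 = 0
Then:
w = -1.28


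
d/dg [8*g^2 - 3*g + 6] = 16*g - 3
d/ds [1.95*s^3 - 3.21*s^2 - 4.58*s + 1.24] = 5.85*s^2 - 6.42*s - 4.58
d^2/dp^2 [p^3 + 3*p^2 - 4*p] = 6*p + 6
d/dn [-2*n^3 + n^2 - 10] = 2*n*(1 - 3*n)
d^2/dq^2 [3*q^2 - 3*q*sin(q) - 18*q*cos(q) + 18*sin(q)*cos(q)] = 3*q*sin(q) + 18*q*cos(q) + 36*sin(q) - 36*sin(2*q) - 6*cos(q) + 6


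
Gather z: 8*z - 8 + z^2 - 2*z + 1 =z^2 + 6*z - 7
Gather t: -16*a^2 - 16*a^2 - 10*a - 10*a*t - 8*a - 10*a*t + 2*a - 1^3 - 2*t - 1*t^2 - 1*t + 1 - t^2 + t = -32*a^2 - 16*a - 2*t^2 + t*(-20*a - 2)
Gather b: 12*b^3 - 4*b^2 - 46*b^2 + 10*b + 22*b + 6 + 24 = 12*b^3 - 50*b^2 + 32*b + 30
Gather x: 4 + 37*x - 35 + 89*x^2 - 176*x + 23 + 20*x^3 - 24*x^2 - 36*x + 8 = 20*x^3 + 65*x^2 - 175*x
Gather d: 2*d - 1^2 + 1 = 2*d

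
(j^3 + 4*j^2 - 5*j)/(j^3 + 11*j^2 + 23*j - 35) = j/(j + 7)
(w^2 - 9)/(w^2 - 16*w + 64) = (w^2 - 9)/(w^2 - 16*w + 64)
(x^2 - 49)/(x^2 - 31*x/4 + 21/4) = 4*(x + 7)/(4*x - 3)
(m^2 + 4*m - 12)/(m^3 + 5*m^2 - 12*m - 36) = (m - 2)/(m^2 - m - 6)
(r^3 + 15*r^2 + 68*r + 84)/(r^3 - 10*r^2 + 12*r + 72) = (r^2 + 13*r + 42)/(r^2 - 12*r + 36)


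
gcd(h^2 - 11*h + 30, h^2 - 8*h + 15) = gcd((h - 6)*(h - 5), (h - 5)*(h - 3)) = h - 5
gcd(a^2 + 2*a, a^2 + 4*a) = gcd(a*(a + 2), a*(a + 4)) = a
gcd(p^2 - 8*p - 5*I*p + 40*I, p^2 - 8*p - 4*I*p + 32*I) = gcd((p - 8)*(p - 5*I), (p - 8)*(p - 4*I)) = p - 8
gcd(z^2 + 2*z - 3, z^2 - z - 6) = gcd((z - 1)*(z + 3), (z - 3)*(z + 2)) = 1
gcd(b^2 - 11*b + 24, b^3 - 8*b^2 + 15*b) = b - 3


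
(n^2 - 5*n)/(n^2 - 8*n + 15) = n/(n - 3)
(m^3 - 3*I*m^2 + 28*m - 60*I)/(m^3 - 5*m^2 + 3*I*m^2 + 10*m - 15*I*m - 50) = (m - 6*I)/(m - 5)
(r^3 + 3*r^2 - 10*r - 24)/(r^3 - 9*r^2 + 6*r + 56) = (r^2 + r - 12)/(r^2 - 11*r + 28)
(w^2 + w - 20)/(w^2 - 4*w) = (w + 5)/w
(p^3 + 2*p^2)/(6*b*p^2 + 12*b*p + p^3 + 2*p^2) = p/(6*b + p)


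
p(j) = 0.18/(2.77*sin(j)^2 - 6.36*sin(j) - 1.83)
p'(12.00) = 0.25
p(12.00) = 0.08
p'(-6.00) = 0.07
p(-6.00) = -0.05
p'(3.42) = -84.45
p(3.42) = 1.42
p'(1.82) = -0.00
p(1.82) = -0.03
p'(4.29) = -0.02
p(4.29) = 0.03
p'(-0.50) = 0.41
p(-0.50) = 0.10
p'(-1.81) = -0.01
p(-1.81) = 0.03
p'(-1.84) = -0.01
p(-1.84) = 0.03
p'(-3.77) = -0.02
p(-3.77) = -0.04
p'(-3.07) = -0.65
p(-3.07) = -0.13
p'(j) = 0.18*(-5.54*sin(j)*cos(j) + 6.36*cos(j))/(2.77*sin(j)^2 - 6.36*sin(j) - 1.83)^2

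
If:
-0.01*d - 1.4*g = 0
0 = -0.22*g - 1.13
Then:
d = 719.09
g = -5.14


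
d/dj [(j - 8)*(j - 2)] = 2*j - 10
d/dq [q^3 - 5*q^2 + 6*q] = 3*q^2 - 10*q + 6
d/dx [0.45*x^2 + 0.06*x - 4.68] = 0.9*x + 0.06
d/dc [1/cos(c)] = sin(c)/cos(c)^2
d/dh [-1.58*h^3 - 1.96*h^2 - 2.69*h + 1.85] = -4.74*h^2 - 3.92*h - 2.69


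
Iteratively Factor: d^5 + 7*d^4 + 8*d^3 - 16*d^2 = (d + 4)*(d^4 + 3*d^3 - 4*d^2) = d*(d + 4)*(d^3 + 3*d^2 - 4*d) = d*(d + 4)^2*(d^2 - d) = d^2*(d + 4)^2*(d - 1)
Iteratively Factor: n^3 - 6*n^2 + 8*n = (n - 2)*(n^2 - 4*n) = n*(n - 2)*(n - 4)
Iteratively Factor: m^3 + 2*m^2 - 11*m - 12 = (m + 4)*(m^2 - 2*m - 3) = (m - 3)*(m + 4)*(m + 1)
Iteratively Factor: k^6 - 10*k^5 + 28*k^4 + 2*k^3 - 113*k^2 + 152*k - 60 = (k - 5)*(k^5 - 5*k^4 + 3*k^3 + 17*k^2 - 28*k + 12) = (k - 5)*(k + 2)*(k^4 - 7*k^3 + 17*k^2 - 17*k + 6) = (k - 5)*(k - 1)*(k + 2)*(k^3 - 6*k^2 + 11*k - 6) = (k - 5)*(k - 2)*(k - 1)*(k + 2)*(k^2 - 4*k + 3) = (k - 5)*(k - 3)*(k - 2)*(k - 1)*(k + 2)*(k - 1)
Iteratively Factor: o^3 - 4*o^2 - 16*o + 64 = (o - 4)*(o^2 - 16) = (o - 4)*(o + 4)*(o - 4)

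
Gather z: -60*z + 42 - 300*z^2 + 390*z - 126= -300*z^2 + 330*z - 84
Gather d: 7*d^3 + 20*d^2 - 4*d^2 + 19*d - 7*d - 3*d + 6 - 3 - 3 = 7*d^3 + 16*d^2 + 9*d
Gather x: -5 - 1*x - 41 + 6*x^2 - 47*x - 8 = 6*x^2 - 48*x - 54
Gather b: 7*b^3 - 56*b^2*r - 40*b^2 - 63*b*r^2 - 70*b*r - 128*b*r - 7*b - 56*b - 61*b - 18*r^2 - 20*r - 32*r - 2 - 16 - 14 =7*b^3 + b^2*(-56*r - 40) + b*(-63*r^2 - 198*r - 124) - 18*r^2 - 52*r - 32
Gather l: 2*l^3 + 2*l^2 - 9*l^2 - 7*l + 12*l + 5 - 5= 2*l^3 - 7*l^2 + 5*l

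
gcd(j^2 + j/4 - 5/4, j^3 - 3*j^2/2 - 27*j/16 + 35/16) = j^2 + j/4 - 5/4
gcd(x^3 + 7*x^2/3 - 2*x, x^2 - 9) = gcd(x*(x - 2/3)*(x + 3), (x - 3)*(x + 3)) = x + 3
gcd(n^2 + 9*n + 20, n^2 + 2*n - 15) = n + 5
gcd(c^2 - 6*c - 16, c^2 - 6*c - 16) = c^2 - 6*c - 16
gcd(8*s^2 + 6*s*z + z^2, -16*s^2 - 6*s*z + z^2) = 2*s + z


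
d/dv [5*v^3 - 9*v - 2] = 15*v^2 - 9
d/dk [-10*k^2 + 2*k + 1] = 2 - 20*k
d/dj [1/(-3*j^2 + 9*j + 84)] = (2*j - 3)/(3*(-j^2 + 3*j + 28)^2)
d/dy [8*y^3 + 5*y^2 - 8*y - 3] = 24*y^2 + 10*y - 8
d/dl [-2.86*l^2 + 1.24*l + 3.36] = 1.24 - 5.72*l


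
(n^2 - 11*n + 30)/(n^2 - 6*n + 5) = (n - 6)/(n - 1)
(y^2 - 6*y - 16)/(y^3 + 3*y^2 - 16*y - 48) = (y^2 - 6*y - 16)/(y^3 + 3*y^2 - 16*y - 48)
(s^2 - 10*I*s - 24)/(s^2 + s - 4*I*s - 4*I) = (s - 6*I)/(s + 1)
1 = 1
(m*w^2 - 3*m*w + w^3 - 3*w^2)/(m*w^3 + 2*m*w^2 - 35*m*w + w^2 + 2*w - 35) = w*(m*w - 3*m + w^2 - 3*w)/(m*w^3 + 2*m*w^2 - 35*m*w + w^2 + 2*w - 35)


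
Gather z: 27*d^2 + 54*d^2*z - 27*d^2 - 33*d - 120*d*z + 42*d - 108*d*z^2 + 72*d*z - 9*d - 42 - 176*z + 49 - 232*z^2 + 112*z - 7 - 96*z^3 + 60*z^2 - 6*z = -96*z^3 + z^2*(-108*d - 172) + z*(54*d^2 - 48*d - 70)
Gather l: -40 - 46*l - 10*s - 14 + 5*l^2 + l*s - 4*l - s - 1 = 5*l^2 + l*(s - 50) - 11*s - 55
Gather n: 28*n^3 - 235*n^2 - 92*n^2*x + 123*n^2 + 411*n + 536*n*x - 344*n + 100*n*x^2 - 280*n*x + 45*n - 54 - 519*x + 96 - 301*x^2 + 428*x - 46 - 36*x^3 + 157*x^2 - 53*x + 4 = 28*n^3 + n^2*(-92*x - 112) + n*(100*x^2 + 256*x + 112) - 36*x^3 - 144*x^2 - 144*x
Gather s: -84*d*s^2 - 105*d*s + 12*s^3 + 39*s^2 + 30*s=12*s^3 + s^2*(39 - 84*d) + s*(30 - 105*d)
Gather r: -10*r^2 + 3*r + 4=-10*r^2 + 3*r + 4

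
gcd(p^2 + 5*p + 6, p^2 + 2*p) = p + 2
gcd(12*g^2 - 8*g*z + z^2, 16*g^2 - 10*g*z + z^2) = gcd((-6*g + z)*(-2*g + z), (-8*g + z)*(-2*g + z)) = -2*g + z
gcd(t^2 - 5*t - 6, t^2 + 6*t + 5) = t + 1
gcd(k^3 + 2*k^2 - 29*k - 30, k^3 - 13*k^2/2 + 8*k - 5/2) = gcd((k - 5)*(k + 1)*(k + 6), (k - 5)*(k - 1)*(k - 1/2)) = k - 5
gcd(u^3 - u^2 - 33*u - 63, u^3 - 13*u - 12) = u + 3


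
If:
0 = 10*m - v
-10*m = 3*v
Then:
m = 0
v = 0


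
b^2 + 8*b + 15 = (b + 3)*(b + 5)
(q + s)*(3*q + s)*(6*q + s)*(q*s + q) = 18*q^4*s + 18*q^4 + 27*q^3*s^2 + 27*q^3*s + 10*q^2*s^3 + 10*q^2*s^2 + q*s^4 + q*s^3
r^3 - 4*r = r*(r - 2)*(r + 2)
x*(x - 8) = x^2 - 8*x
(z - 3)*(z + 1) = z^2 - 2*z - 3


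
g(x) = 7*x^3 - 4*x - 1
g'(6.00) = 752.00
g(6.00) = 1487.00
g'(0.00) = -4.00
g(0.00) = -1.00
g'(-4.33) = 389.73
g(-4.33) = -551.96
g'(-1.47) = 41.38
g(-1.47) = -17.36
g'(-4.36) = 395.20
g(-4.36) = -563.73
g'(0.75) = 7.81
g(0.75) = -1.05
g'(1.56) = 47.11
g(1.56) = 19.33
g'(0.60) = 3.56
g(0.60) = -1.89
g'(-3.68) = 280.39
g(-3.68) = -335.13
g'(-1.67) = 54.57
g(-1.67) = -26.92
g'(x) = 21*x^2 - 4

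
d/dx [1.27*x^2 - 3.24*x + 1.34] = 2.54*x - 3.24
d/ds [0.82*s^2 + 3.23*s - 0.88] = 1.64*s + 3.23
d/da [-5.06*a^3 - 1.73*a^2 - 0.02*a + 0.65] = -15.18*a^2 - 3.46*a - 0.02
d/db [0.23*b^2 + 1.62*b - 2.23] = 0.46*b + 1.62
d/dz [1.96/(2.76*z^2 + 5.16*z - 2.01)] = (-10.8192*z - 10.1136)/(2.76*z^2 + 5.16*z - 2.01)^2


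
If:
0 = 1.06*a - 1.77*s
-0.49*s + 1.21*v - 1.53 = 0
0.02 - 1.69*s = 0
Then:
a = 0.02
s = 0.01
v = 1.27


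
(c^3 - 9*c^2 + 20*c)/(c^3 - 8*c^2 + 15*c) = (c - 4)/(c - 3)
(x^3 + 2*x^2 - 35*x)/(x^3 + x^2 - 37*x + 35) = x/(x - 1)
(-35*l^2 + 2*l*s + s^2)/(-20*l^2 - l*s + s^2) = (7*l + s)/(4*l + s)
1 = 1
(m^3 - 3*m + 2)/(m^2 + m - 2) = m - 1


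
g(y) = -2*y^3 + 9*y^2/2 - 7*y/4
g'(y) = -6*y^2 + 9*y - 7/4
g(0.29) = -0.18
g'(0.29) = 0.36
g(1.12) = 0.87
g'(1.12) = 0.80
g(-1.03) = 8.76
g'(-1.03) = -17.39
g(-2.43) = 59.52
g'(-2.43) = -59.05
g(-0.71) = 4.23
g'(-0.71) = -11.16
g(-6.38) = 713.72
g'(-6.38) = -303.40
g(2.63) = -9.86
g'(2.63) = -19.58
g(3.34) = -30.16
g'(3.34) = -38.62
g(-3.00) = 99.75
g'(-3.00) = -82.75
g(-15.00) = 7788.75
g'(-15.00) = -1486.75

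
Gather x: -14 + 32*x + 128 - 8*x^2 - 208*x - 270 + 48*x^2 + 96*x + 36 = 40*x^2 - 80*x - 120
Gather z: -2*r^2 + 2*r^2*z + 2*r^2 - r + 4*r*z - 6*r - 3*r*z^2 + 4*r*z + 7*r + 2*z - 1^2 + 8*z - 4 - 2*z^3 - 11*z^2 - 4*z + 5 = -2*z^3 + z^2*(-3*r - 11) + z*(2*r^2 + 8*r + 6)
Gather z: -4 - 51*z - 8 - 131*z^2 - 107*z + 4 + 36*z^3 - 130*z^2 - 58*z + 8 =36*z^3 - 261*z^2 - 216*z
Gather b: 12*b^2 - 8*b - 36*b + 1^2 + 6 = 12*b^2 - 44*b + 7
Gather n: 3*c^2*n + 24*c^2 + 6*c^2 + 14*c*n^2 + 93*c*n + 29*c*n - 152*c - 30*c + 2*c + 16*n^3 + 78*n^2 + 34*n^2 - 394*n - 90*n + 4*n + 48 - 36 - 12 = 30*c^2 - 180*c + 16*n^3 + n^2*(14*c + 112) + n*(3*c^2 + 122*c - 480)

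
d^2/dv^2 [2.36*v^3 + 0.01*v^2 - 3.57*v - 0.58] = 14.16*v + 0.02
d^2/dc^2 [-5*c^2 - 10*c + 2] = -10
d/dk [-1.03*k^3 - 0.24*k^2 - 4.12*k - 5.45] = -3.09*k^2 - 0.48*k - 4.12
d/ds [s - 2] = 1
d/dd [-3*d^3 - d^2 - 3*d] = -9*d^2 - 2*d - 3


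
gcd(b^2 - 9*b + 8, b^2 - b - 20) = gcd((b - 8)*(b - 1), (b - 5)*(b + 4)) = 1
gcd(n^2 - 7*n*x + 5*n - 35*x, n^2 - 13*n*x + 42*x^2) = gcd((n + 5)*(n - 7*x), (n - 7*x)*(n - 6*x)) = -n + 7*x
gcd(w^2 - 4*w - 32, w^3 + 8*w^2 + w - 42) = 1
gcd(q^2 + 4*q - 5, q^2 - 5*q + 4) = q - 1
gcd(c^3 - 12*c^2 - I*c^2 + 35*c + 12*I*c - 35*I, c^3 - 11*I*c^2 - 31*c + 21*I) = c - I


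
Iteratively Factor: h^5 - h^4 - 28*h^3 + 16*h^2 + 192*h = (h)*(h^4 - h^3 - 28*h^2 + 16*h + 192) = h*(h - 4)*(h^3 + 3*h^2 - 16*h - 48) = h*(h - 4)^2*(h^2 + 7*h + 12) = h*(h - 4)^2*(h + 3)*(h + 4)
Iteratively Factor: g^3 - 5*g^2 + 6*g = (g)*(g^2 - 5*g + 6) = g*(g - 2)*(g - 3)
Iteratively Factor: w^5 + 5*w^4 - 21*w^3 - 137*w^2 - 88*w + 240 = (w + 4)*(w^4 + w^3 - 25*w^2 - 37*w + 60) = (w + 3)*(w + 4)*(w^3 - 2*w^2 - 19*w + 20) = (w - 1)*(w + 3)*(w + 4)*(w^2 - w - 20) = (w - 5)*(w - 1)*(w + 3)*(w + 4)*(w + 4)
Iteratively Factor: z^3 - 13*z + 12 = (z - 1)*(z^2 + z - 12) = (z - 1)*(z + 4)*(z - 3)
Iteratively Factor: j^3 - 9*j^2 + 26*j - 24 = (j - 4)*(j^2 - 5*j + 6) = (j - 4)*(j - 2)*(j - 3)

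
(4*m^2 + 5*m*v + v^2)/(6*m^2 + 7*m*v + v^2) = (4*m + v)/(6*m + v)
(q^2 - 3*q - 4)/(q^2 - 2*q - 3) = (q - 4)/(q - 3)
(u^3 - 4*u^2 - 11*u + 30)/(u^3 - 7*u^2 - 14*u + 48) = (u - 5)/(u - 8)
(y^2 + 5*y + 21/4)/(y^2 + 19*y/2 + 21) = (y + 3/2)/(y + 6)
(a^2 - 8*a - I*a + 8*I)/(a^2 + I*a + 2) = (a - 8)/(a + 2*I)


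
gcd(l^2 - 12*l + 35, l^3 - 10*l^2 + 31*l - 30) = l - 5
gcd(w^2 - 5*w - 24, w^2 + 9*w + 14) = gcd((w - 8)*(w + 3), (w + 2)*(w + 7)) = 1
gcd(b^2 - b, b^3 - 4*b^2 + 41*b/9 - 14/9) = b - 1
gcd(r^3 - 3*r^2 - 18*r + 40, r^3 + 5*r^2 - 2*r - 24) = r^2 + 2*r - 8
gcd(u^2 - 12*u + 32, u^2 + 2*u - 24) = u - 4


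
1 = 1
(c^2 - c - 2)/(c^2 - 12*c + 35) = (c^2 - c - 2)/(c^2 - 12*c + 35)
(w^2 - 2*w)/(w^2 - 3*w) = (w - 2)/(w - 3)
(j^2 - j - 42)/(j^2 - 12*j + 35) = (j + 6)/(j - 5)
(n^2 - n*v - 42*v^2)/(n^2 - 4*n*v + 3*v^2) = (n^2 - n*v - 42*v^2)/(n^2 - 4*n*v + 3*v^2)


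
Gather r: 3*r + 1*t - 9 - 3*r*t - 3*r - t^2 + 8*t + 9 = -3*r*t - t^2 + 9*t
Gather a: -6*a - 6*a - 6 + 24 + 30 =48 - 12*a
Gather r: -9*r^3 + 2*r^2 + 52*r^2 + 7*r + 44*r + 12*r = -9*r^3 + 54*r^2 + 63*r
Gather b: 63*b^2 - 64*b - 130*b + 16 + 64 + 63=63*b^2 - 194*b + 143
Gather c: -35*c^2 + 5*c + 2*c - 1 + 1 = -35*c^2 + 7*c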